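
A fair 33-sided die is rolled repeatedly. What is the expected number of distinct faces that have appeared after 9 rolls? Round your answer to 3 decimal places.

For each face, P(seen in 9 rolls) = 1 - (32/33)^9 = 0.2419.
By linearity of expectation, E[distinct seen] = 33·(1 - (32/33)^9) = 7.9828.

7.983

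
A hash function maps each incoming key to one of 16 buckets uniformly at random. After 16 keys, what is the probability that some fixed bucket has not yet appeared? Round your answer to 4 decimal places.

On each key the fixed bucket fails to appear with probability 15/16.
P(still missing after 16) = (15/16)^16 = 0.35607.

0.3561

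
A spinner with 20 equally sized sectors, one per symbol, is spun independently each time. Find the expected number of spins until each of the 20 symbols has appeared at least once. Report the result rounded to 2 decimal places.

71.95

Split into phases: going from k distinct to k+1 distinct takes on average 20/(20-k) spins.
E[T] = 20/20 + 20/19 + 20/18 + ... + 20/2 + 20/1 = 20·H_{20}.
H_{20} = 3.598, so E[T] = 71.955.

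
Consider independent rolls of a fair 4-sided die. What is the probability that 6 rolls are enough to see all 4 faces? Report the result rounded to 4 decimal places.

By inclusion–exclusion over which faces are missing,
P(all seen) = Σ_{j=0}^{4} (-1)^j C(4,j)((4-j)/4)^6
= 1.00000 - 0.71191 + 0.09375 - 0.00098 + 0.00000
= 0.38086.

0.3809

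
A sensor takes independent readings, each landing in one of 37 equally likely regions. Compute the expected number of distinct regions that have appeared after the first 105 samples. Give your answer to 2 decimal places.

34.92

For each region, P(seen in 105 samples) = 1 - (36/37)^105 = 0.944.
By linearity of expectation, E[distinct seen] = 37·(1 - (36/37)^105) = 34.917.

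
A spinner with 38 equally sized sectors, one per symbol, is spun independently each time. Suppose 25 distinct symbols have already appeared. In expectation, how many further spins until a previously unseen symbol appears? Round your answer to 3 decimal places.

2.923

Each spin yields a new symbol with probability (38-25)/38 = 13/38, so the wait is geometric with mean 38/13.
E = 38/13 = 2.9231.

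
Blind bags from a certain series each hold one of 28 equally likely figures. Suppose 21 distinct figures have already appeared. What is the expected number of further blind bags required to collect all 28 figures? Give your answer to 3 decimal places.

72.600

The wait to go from k to k+1 distinct figures is geometric with mean 28/(28-k).
Sum over k = 21,...,27: E = 28/7 + 28/6 + 28/5 + ... + 28/2 + 28/1 = 72.6000.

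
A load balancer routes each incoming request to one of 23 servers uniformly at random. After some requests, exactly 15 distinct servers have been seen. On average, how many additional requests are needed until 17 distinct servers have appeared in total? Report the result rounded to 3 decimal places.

6.161

From k distinct to k+1 distinct takes on average 23/(23-k) requests.
Sum over k = 15,...,16: E = 23/8 + 23/7 = 6.1607.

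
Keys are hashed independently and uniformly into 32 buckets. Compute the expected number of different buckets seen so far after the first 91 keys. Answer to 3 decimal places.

30.220

For each bucket, P(seen in 91 keys) = 1 - (31/32)^91 = 0.9444.
By linearity of expectation, E[distinct seen] = 32·(1 - (31/32)^91) = 30.2200.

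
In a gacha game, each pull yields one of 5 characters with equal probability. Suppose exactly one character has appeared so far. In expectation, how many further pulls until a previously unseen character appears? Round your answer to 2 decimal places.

The number of pulls until the next new character is geometric with success probability 4/5, so its mean is 5/4.
E = 5/4 = 1.250.

1.25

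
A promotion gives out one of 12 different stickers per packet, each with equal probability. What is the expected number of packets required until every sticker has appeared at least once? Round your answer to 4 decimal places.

37.2385

After k distinct stickers have appeared, the next packet gives a new one with probability (12-k)/12, so the expected wait for the (k+1)-th is 12/(12-k).
E[T] = 12/12 + 12/11 + 12/10 + ... + 12/2 + 12/1 = 12·H_{12}.
H_{12} = 3.10321, so E[T] = 37.23853.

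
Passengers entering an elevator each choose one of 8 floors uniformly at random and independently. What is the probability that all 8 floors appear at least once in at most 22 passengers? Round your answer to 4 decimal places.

0.6243

By inclusion–exclusion over which floors are missing,
P(all seen) = Σ_{j=0}^{8} (-1)^j C(8,j)((8-j)/8)^22
= 1.00000 - 0.42390 + 0.04995 - 0.00181 + 0.00002 - 0.00000 + 0.00000 - 0.00000 + 0.00000
= 0.62425.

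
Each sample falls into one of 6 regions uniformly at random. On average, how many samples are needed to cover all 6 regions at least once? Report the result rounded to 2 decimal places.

14.70

Split into phases: going from k distinct to k+1 distinct takes on average 6/(6-k) samples.
E[T] = 6/6 + 6/5 + 6/4 + 6/3 + 6/2 + 6/1 = 6·H_{6}.
H_{6} = 2.450, so E[T] = 14.700.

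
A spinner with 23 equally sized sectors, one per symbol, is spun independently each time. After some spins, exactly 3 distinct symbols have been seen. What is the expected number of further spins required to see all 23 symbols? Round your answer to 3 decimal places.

82.748

From k distinct to k+1 distinct takes on average 23/(23-k) spins.
Sum over k = 3,...,22: E = 23/20 + 23/19 + 23/18 + ... + 23/2 + 23/1 = 82.7480.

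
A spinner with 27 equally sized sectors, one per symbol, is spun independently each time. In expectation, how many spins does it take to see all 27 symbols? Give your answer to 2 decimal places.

The wait to go from k to k+1 distinct symbols is geometric with mean 27/(27-k).
E[T] = 27/27 + 27/26 + 27/25 + ... + 27/2 + 27/1 = 27·H_{27}.
H_{27} = 3.891, so E[T] = 105.069.

105.07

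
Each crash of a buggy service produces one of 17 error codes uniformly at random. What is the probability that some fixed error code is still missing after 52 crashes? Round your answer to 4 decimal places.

0.0427

On each crash the fixed error code fails to appear with probability 16/17.
P(still missing after 52) = (16/17)^52 = 0.04275.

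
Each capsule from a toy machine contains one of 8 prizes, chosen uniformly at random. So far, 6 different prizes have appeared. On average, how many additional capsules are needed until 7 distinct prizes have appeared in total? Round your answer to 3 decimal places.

From k distinct to k+1 distinct takes on average 8/(8-k) capsules.
Only the k = 6 term is needed: E = 8/2 = 4.0000.

4.000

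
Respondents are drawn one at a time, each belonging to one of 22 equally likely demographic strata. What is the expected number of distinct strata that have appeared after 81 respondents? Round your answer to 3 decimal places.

21.492

For each stratum, P(seen in 81 respondents) = 1 - (21/22)^81 = 0.9769.
By linearity of expectation, E[distinct seen] = 22·(1 - (21/22)^81) = 21.4919.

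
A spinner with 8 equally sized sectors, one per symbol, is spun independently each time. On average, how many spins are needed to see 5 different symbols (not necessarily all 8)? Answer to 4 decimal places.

With k distinct symbols already seen, the next new one arrives after an expected 8/(8-k) spins.
Sum over k = 0,...,4: E = 8/8 + 8/7 + 8/6 + 8/5 + 8/4 = 7.07619.

7.0762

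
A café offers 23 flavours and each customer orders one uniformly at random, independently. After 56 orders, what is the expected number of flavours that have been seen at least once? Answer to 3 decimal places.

For each flavour, P(seen in 56 orders) = 1 - (22/23)^56 = 0.9170.
By linearity of expectation, E[distinct seen] = 23·(1 - (22/23)^56) = 21.0917.

21.092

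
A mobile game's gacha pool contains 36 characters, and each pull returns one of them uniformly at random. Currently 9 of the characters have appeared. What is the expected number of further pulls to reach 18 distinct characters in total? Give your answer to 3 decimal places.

14.269

With k distinct characters already seen, the next new one takes an expected 36/(36-k) pulls.
Sum over k = 9,...,17: E = 36/27 + 36/26 + 36/25 + ... + 36/20 + 36/19 = 14.2686.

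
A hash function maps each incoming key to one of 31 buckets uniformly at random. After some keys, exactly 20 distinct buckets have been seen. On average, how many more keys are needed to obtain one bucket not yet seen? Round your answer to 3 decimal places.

Each key yields a new bucket with probability (31-20)/31 = 11/31, so the wait is geometric with mean 31/11.
E = 31/11 = 2.8182.

2.818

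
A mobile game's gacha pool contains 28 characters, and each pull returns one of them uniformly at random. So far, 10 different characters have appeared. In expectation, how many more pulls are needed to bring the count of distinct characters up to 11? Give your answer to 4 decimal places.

1.5556

The wait to go from k to k+1 distinct characters is geometric with mean 28/(28-k).
Only the k = 10 term is needed: E = 28/18 = 1.55556.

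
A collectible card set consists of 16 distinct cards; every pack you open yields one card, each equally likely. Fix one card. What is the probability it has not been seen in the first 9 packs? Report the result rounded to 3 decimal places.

0.559

On each pack the fixed card fails to appear with probability 15/16.
P(still missing after 9) = (15/16)^9 = 0.5594.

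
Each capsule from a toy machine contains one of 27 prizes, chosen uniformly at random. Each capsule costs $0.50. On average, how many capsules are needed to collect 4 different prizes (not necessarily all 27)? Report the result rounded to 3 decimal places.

With k distinct prizes already seen, the next new one arrives after an expected 27/(27-k) capsules.
Sum over k = 0,...,3: E = 27/27 + 27/26 + 27/25 + 27/24 = 4.2435.

4.243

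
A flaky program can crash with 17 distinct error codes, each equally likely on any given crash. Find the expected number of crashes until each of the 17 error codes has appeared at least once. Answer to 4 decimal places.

The wait to go from k to k+1 distinct error codes is geometric with mean 17/(17-k).
E[T] = 17/17 + 17/16 + 17/15 + ... + 17/2 + 17/1 = 17·H_{17}.
H_{17} = 3.43955, so E[T] = 58.47239.

58.4724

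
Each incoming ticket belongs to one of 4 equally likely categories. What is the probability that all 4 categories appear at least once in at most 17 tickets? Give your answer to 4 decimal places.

Let A_i be the event that category i is missing after 17 tickets. By inclusion–exclusion on the A_i,
P(all seen) = Σ_{j=0}^{4} (-1)^j C(4,j)((4-j)/4)^17
= 1.00000 - 0.03007 + 0.00005 - 0.00000 + 0.00000
= 0.96998.

0.9700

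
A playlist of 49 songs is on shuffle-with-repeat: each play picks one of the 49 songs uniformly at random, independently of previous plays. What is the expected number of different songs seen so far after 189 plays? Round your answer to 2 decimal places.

48.01

For each song, P(seen in 189 plays) = 1 - (48/49)^189 = 0.980.
By linearity of expectation, E[distinct seen] = 49·(1 - (48/49)^189) = 48.005.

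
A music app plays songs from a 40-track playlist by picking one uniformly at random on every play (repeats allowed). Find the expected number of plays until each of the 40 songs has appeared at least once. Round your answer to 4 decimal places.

171.1417

After k distinct songs have appeared, the next play gives a new one with probability (40-k)/40, so the expected wait for the (k+1)-th is 40/(40-k).
E[T] = 40/40 + 40/39 + 40/38 + ... + 40/2 + 40/1 = 40·H_{40}.
H_{40} = 4.27854, so E[T] = 171.14172.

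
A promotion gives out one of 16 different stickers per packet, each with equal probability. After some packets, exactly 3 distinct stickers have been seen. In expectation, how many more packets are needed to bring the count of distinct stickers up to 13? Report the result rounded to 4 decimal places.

From k distinct to k+1 distinct takes on average 16/(16-k) packets.
Sum over k = 3,...,12: E = 16/13 + 16/12 + 16/11 + ... + 16/5 + 16/4 = 21.54881.

21.5488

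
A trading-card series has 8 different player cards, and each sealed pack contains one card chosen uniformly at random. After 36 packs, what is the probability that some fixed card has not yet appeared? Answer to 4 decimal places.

On each pack the fixed card fails to appear with probability 7/8.
P(still missing after 36) = (7/8)^36 = 0.00817.

0.0082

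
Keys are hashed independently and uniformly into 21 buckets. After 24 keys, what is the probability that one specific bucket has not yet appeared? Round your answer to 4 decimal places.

0.3101

On each key the fixed bucket fails to appear with probability 20/21.
P(still missing after 24) = (20/21)^24 = 0.31007.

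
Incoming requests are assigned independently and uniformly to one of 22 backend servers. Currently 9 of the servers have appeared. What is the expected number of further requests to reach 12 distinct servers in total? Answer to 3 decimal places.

With k distinct servers already seen, the next new one takes an expected 22/(22-k) requests.
Sum over k = 9,...,11: E = 22/13 + 22/12 + 22/11 = 5.5256.

5.526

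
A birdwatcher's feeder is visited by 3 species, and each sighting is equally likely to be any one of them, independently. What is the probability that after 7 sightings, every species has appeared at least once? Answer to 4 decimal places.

0.8258

By inclusion–exclusion over which species are missing,
P(all seen) = Σ_{j=0}^{3} (-1)^j C(3,j)((3-j)/3)^7
= 1.00000 - 0.17558 + 0.00137 - 0.00000
= 0.82579.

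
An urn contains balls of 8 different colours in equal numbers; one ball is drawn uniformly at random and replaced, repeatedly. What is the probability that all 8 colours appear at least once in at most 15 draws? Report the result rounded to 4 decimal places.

Let A_i be the event that colour i is missing after 15 draws. By inclusion–exclusion on the A_i,
P(all seen) = Σ_{j=0}^{8} (-1)^j C(8,j)((8-j)/8)^15
= 1.00000 - 1.07947 + 0.37418 - 0.04857 + 0.00214 - 0.00002 + 0.00000 - 0.00000 + 0.00000
= 0.24825.

0.2482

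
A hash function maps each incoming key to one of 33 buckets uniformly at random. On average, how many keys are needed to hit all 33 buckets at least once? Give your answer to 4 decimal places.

134.9303

After k distinct buckets have appeared, the next key gives a new one with probability (33-k)/33, so the expected wait for the (k+1)-th is 33/(33-k).
E[T] = 33/33 + 33/32 + 33/31 + ... + 33/2 + 33/1 = 33·H_{33}.
H_{33} = 4.08880, so E[T] = 134.93034.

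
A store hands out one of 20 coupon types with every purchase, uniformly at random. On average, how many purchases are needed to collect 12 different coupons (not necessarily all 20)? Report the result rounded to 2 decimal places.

17.60

Going from k to k+1 distinct takes a geometric number of purchases with mean 20/(20-k).
Sum over k = 0,...,11: E = 20/20 + 20/19 + 20/18 + ... + 20/10 + 20/9 = 17.598.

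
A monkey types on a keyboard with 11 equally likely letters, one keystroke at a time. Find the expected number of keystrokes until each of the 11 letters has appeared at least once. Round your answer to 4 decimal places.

33.2187

The wait to go from k to k+1 distinct letters is geometric with mean 11/(11-k).
E[T] = 11/11 + 11/10 + 11/9 + ... + 11/2 + 11/1 = 11·H_{11}.
H_{11} = 3.01988, so E[T] = 33.21865.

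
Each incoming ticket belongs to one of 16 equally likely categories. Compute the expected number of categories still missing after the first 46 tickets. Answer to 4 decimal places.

0.8219

For each category, P(unseen after 46) = (15/16)^46 = 0.05137.
By linearity of expectation, E[unseen] = 16·(15/16)^46 = 0.82186.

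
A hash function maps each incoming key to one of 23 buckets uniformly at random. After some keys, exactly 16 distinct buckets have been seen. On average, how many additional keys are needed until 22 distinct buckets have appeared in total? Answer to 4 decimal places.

From k distinct to k+1 distinct takes on average 23/(23-k) keys.
Sum over k = 16,...,21: E = 23/7 + 23/6 + 23/5 + 23/4 + 23/3 + 23/2 = 36.63571.

36.6357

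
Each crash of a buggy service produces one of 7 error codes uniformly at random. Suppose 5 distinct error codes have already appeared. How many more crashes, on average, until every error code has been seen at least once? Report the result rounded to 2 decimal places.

10.50

From k distinct to k+1 distinct takes on average 7/(7-k) crashes.
Sum over k = 5,...,6: E = 7/2 + 7/1 = 10.500.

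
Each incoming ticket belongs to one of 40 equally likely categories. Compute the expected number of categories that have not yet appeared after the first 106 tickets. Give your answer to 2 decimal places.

For each category, P(unseen after 106) = (39/40)^106 = 0.068.
By linearity of expectation, E[unseen] = 40·(39/40)^106 = 2.732.

2.73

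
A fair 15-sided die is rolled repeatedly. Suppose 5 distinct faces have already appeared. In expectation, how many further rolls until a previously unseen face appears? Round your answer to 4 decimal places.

Each roll yields a new face with probability (15-5)/15 = 10/15, so the wait is geometric with mean 15/10.
E = 15/10 = 1.50000.

1.5000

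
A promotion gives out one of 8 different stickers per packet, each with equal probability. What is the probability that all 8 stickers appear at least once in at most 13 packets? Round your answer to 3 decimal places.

Let A_i be the event that sticker i is missing after 13 packets. By inclusion–exclusion on the A_i,
P(all seen) = Σ_{j=0}^{8} (-1)^j C(8,j)((8-j)/8)^13
= 1.0000 - 1.4099 + 0.6652 - 0.1243 + 0.0085 - 0.0002 + 0.0000 - 0.0000 + 0.0000
= 0.1393.

0.139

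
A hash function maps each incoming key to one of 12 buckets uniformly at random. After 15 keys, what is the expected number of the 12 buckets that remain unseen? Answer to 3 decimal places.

For each bucket, P(unseen after 15) = (11/12)^15 = 0.2711.
By linearity of expectation, E[unseen] = 12·(11/12)^15 = 3.2535.

3.254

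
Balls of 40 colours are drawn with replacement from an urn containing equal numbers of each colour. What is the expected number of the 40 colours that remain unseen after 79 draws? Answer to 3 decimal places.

5.413

For each colour, P(unseen after 79) = (39/40)^79 = 0.1353.
By linearity of expectation, E[unseen] = 40·(39/40)^79 = 5.4128.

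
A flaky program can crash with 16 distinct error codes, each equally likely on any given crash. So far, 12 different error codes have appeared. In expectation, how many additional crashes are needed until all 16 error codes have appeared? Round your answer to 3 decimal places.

33.333

With k distinct error codes already seen, the next new one takes an expected 16/(16-k) crashes.
Sum over k = 12,...,15: E = 16/4 + 16/3 + 16/2 + 16/1 = 33.3333.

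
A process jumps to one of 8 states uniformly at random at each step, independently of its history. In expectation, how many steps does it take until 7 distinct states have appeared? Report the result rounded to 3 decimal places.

Going from k to k+1 distinct takes a geometric number of steps with mean 8/(8-k).
Sum over k = 0,...,6: E = 8/8 + 8/7 + 8/6 + ... + 8/3 + 8/2 = 13.7429.

13.743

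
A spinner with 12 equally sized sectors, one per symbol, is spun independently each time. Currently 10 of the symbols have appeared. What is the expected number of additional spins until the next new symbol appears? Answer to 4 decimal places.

Each spin yields a new symbol with probability (12-10)/12 = 2/12, so the wait is geometric with mean 12/2.
E = 12/2 = 6.00000.

6.0000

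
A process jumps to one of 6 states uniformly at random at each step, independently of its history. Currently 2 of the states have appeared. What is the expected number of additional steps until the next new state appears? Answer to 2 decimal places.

1.50

The number of steps until the next new state is geometric with success probability 4/6, so its mean is 6/4.
E = 6/4 = 1.500.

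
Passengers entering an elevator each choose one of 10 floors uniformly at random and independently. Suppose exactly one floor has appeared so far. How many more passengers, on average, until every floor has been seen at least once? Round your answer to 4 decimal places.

28.2897

From k distinct to k+1 distinct takes on average 10/(10-k) passengers.
Sum over k = 1,...,9: E = 10/9 + 10/8 + 10/7 + ... + 10/2 + 10/1 = 28.28968.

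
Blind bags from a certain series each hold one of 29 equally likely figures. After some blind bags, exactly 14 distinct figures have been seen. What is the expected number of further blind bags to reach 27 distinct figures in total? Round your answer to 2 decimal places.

The wait to go from k to k+1 distinct figures is geometric with mean 29/(29-k).
Sum over k = 14,...,26: E = 29/15 + 29/14 + 29/13 + ... + 29/4 + 29/3 = 52.729.

52.73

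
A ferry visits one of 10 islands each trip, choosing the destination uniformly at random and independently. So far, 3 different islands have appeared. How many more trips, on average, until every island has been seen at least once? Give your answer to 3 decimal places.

25.929

With k distinct islands already seen, the next new one takes an expected 10/(10-k) trips.
Sum over k = 3,...,9: E = 10/7 + 10/6 + 10/5 + ... + 10/2 + 10/1 = 25.9286.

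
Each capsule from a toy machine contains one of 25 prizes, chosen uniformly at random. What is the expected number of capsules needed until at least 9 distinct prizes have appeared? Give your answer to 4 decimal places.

10.8807

With k distinct prizes already seen, the next new one arrives after an expected 25/(25-k) capsules.
Sum over k = 0,...,8: E = 25/25 + 25/24 + 25/23 + ... + 25/18 + 25/17 = 10.88073.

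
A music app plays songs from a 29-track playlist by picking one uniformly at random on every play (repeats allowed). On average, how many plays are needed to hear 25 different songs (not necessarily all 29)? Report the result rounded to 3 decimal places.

54.471

Going from k to k+1 distinct takes a geometric number of plays with mean 29/(29-k).
Sum over k = 0,...,24: E = 29/29 + 29/28 + 29/27 + ... + 29/6 + 29/5 = 54.4713.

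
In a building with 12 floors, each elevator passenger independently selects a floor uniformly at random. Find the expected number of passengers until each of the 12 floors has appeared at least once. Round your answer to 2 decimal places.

Split into phases: going from k distinct to k+1 distinct takes on average 12/(12-k) passengers.
E[T] = 12/12 + 12/11 + 12/10 + ... + 12/2 + 12/1 = 12·H_{12}.
H_{12} = 3.103, so E[T] = 37.239.

37.24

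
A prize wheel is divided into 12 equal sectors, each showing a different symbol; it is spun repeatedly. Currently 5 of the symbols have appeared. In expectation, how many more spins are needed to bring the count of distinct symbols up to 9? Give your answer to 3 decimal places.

9.114

The wait to go from k to k+1 distinct symbols is geometric with mean 12/(12-k).
Sum over k = 5,...,8: E = 12/7 + 12/6 + 12/5 + 12/4 = 9.1143.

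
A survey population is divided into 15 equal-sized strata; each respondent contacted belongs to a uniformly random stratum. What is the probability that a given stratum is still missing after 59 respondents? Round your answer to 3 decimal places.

0.017

On each respondent the fixed stratum fails to appear with probability 14/15.
P(still missing after 59) = (14/15)^59 = 0.0171.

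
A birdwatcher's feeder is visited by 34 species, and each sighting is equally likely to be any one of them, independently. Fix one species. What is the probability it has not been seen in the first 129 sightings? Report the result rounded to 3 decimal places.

Each sighting misses the fixed species with probability (34-1)/34 = 33/34, independently.
P(still missing after 129) = (33/34)^129 = 0.0213.

0.021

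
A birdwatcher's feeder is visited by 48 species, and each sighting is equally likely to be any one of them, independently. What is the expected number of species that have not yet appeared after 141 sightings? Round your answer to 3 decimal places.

For each species, P(unseen after 141) = (47/48)^141 = 0.0514.
By linearity of expectation, E[unseen] = 48·(47/48)^141 = 2.4662.

2.466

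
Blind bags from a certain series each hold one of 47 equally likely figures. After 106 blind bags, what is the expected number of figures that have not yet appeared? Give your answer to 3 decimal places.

4.809

For each figure, P(unseen after 106) = (46/47)^106 = 0.1023.
By linearity of expectation, E[unseen] = 47·(46/47)^106 = 4.8090.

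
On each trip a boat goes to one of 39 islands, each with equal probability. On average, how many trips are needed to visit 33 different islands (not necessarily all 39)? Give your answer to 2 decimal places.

With k distinct islands already seen, the next new one arrives after an expected 39/(39-k) trips.
Sum over k = 0,...,32: E = 39/39 + 39/38 + 39/37 + ... + 39/8 + 39/7 = 70.338.

70.34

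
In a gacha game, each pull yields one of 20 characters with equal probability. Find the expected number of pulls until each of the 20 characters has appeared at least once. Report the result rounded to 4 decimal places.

Split into phases: going from k distinct to k+1 distinct takes on average 20/(20-k) pulls.
E[T] = 20/20 + 20/19 + 20/18 + ... + 20/2 + 20/1 = 20·H_{20}.
H_{20} = 3.59774, so E[T] = 71.95479.

71.9548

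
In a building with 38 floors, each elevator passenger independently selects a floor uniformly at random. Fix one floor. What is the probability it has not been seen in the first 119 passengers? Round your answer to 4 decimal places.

On each passenger the fixed floor fails to appear with probability 37/38.
P(still missing after 119) = (37/38)^119 = 0.04186.

0.0419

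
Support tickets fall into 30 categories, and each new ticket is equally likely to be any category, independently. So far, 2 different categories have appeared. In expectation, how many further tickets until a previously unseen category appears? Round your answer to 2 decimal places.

Each ticket yields a new category with probability (30-2)/30 = 28/30, so the wait is geometric with mean 30/28.
E = 30/28 = 1.071.

1.07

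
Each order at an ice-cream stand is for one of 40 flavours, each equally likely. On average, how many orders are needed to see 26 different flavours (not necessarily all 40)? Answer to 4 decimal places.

41.0792

With k distinct flavours already seen, the next new one arrives after an expected 40/(40-k) orders.
Sum over k = 0,...,25: E = 40/40 + 40/39 + 40/38 + ... + 40/16 + 40/15 = 41.07923.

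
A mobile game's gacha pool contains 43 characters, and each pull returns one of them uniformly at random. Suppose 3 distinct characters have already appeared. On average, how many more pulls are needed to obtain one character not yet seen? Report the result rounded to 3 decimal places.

Each pull yields a new character with probability (43-3)/43 = 40/43, so the wait is geometric with mean 43/40.
E = 43/40 = 1.0750.

1.075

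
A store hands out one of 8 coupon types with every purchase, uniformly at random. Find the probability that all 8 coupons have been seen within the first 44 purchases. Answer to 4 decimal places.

0.9776

Let A_i be the event that coupon i is missing after 44 purchases. By inclusion–exclusion on the A_i,
P(all seen) = Σ_{j=0}^{8} (-1)^j C(8,j)((8-j)/8)^44
= 1.00000 - 0.02246 + 0.00009 - 0.00000 + 0.00000 - 0.00000 + 0.00000 - 0.00000 + 0.00000
= 0.97763.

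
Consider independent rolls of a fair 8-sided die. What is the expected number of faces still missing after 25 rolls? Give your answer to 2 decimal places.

0.28

For each face, P(unseen after 25) = (7/8)^25 = 0.035.
By linearity of expectation, E[unseen] = 8·(7/8)^25 = 0.284.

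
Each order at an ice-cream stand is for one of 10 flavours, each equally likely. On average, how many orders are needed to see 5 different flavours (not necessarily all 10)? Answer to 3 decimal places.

6.456

With k distinct flavours already seen, the next new one arrives after an expected 10/(10-k) orders.
Sum over k = 0,...,4: E = 10/10 + 10/9 + 10/8 + 10/7 + 10/6 = 6.4563.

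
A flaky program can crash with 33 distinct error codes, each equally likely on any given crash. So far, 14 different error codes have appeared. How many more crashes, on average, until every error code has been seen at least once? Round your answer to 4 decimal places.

117.0754

From k distinct to k+1 distinct takes on average 33/(33-k) crashes.
Sum over k = 14,...,32: E = 33/19 + 33/18 + 33/17 + ... + 33/2 + 33/1 = 117.07541.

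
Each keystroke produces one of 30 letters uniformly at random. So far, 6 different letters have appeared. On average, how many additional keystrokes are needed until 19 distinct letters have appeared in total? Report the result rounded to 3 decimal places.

22.682

With k distinct letters already seen, the next new one takes an expected 30/(30-k) keystrokes.
Sum over k = 6,...,18: E = 30/24 + 30/23 + 30/22 + ... + 30/13 + 30/12 = 22.6824.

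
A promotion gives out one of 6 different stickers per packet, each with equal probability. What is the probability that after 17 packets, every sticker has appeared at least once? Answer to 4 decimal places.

0.7446

By inclusion–exclusion over which stickers are missing,
P(all seen) = Σ_{j=0}^{6} (-1)^j C(6,j)((6-j)/6)^17
= 1.00000 - 0.27044 + 0.01522 - 0.00015 + 0.00000 - 0.00000 + 0.00000
= 0.74463.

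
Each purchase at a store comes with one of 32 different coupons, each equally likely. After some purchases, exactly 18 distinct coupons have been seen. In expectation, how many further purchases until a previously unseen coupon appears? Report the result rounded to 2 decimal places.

2.29

The number of purchases until the next new coupon is geometric with success probability 14/32, so its mean is 32/14.
E = 32/14 = 2.286.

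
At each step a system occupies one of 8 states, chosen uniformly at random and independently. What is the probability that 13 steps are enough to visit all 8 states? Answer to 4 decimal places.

0.1393

By inclusion–exclusion over which states are missing,
P(all seen) = Σ_{j=0}^{8} (-1)^j C(8,j)((8-j)/8)^13
= 1.00000 - 1.40992 + 0.66520 - 0.12434 + 0.00854 - 0.00016 + 0.00000 - 0.00000 + 0.00000
= 0.13932.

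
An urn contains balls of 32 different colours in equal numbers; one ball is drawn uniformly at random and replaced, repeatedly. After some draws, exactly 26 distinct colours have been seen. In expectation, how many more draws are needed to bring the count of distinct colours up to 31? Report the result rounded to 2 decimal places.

46.40

The wait to go from k to k+1 distinct colours is geometric with mean 32/(32-k).
Sum over k = 26,...,30: E = 32/6 + 32/5 + 32/4 + 32/3 + 32/2 = 46.400.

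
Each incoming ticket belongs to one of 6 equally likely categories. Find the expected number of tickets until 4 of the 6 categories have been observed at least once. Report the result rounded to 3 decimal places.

With k distinct categories already seen, the next new one arrives after an expected 6/(6-k) tickets.
Sum over k = 0,...,3: E = 6/6 + 6/5 + 6/4 + 6/3 = 5.7000.

5.700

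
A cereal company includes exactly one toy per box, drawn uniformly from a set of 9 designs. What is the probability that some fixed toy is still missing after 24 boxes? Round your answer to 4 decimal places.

Each box misses the fixed toy with probability (9-1)/9 = 8/9, independently.
P(still missing after 24) = (8/9)^24 = 0.05920.

0.0592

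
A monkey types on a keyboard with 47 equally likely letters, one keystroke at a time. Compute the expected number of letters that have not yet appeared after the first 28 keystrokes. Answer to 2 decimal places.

25.74

For each letter, P(unseen after 28) = (46/47)^28 = 0.548.
By linearity of expectation, E[unseen] = 47·(46/47)^28 = 25.738.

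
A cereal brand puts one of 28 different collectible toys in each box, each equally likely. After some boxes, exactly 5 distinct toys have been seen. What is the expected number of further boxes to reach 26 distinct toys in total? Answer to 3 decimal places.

The wait to go from k to k+1 distinct toys is geometric with mean 28/(28-k).
Sum over k = 5,...,25: E = 28/23 + 28/22 + 28/21 + ... + 28/4 + 28/3 = 62.5602.

62.560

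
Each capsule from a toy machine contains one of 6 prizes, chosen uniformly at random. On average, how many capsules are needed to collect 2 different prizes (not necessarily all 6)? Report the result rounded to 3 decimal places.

2.200

Going from k to k+1 distinct takes a geometric number of capsules with mean 6/(6-k).
Sum over k = 0,...,1: E = 6/6 + 6/5 = 2.2000.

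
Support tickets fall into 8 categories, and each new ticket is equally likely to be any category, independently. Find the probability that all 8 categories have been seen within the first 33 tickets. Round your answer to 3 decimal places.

0.905

Let A_i be the event that category i is missing after 33 tickets. By inclusion–exclusion on the A_i,
P(all seen) = Σ_{j=0}^{8} (-1)^j C(8,j)((8-j)/8)^33
= 1.0000 - 0.0976 + 0.0021 - 0.0000 + 0.0000 - 0.0000 + 0.0000 - 0.0000 + 0.0000
= 0.9045.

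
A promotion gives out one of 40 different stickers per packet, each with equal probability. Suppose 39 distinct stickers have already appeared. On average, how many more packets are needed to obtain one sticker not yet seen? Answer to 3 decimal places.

40.000

The number of packets until the next new sticker is geometric with success probability 1/40, so its mean is 40/1.
E = 40/1 = 40.0000.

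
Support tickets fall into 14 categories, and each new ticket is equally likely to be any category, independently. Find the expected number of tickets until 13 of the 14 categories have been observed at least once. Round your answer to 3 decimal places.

31.522

Going from k to k+1 distinct takes a geometric number of tickets with mean 14/(14-k).
Sum over k = 0,...,12: E = 14/14 + 14/13 + 14/12 + ... + 14/3 + 14/2 = 31.5219.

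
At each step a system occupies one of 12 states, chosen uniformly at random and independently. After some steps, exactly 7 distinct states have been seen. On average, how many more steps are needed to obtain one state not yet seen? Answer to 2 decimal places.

2.40

Each step yields a new state with probability (12-7)/12 = 5/12, so the wait is geometric with mean 12/5.
E = 12/5 = 2.400.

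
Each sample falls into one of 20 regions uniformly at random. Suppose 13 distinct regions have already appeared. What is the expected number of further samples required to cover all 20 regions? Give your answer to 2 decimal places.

From k distinct to k+1 distinct takes on average 20/(20-k) samples.
Sum over k = 13,...,19: E = 20/7 + 20/6 + 20/5 + ... + 20/2 + 20/1 = 51.857.

51.86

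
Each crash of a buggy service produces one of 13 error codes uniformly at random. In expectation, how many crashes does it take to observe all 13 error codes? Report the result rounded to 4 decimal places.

41.3417

After k distinct error codes have appeared, the next crash gives a new one with probability (13-k)/13, so the expected wait for the (k+1)-th is 13/(13-k).
E[T] = 13/13 + 13/12 + 13/11 + ... + 13/2 + 13/1 = 13·H_{13}.
H_{13} = 3.18013, so E[T] = 41.34174.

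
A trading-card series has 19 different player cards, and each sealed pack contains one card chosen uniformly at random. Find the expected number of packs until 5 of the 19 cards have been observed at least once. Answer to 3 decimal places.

Going from k to k+1 distinct takes a geometric number of packs with mean 19/(19-k).
Sum over k = 0,...,4: E = 19/19 + 19/18 + 19/17 + 19/16 + 19/15 = 5.6274.

5.627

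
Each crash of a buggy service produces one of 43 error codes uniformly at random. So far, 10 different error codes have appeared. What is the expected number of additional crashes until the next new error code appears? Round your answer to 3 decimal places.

1.303

The number of crashes until the next new error code is geometric with success probability 33/43, so its mean is 43/33.
E = 43/33 = 1.3030.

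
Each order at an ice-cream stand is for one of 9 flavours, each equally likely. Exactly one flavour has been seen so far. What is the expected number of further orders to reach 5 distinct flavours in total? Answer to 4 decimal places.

5.7107

With k distinct flavours already seen, the next new one takes an expected 9/(9-k) orders.
Sum over k = 1,...,4: E = 9/8 + 9/7 + 9/6 + 9/5 = 5.71071.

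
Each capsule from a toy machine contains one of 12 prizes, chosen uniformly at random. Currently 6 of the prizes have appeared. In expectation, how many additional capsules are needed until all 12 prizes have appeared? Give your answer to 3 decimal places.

29.400

The wait to go from k to k+1 distinct prizes is geometric with mean 12/(12-k).
Sum over k = 6,...,11: E = 12/6 + 12/5 + 12/4 + 12/3 + 12/2 + 12/1 = 29.4000.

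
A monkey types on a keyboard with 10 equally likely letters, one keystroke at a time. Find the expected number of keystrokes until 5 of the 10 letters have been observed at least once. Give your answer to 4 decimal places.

6.4563

With k distinct letters already seen, the next new one arrives after an expected 10/(10-k) keystrokes.
Sum over k = 0,...,4: E = 10/10 + 10/9 + 10/8 + 10/7 + 10/6 = 6.45635.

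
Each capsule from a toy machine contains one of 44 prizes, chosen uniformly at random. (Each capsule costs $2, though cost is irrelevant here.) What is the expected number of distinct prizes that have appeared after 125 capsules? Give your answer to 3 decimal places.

41.514

For each prize, P(seen in 125 capsules) = 1 - (43/44)^125 = 0.9435.
By linearity of expectation, E[distinct seen] = 44·(1 - (43/44)^125) = 41.5144.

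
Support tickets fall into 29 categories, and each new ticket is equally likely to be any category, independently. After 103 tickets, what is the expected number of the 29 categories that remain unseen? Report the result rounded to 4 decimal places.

0.7811

For each category, P(unseen after 103) = (28/29)^103 = 0.02693.
By linearity of expectation, E[unseen] = 29·(28/29)^103 = 0.78105.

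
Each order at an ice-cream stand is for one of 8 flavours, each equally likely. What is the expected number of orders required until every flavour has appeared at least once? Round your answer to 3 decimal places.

21.743

Split into phases: going from k distinct to k+1 distinct takes on average 8/(8-k) orders.
E[T] = 8/8 + 8/7 + 8/6 + ... + 8/2 + 8/1 = 8·H_{8}.
H_{8} = 2.7179, so E[T] = 21.7429.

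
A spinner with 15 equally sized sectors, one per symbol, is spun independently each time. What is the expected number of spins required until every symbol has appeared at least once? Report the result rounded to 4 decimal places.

After k distinct symbols have appeared, the next spin gives a new one with probability (15-k)/15, so the expected wait for the (k+1)-th is 15/(15-k).
E[T] = 15/15 + 15/14 + 15/13 + ... + 15/2 + 15/1 = 15·H_{15}.
H_{15} = 3.31823, so E[T] = 49.77343.

49.7734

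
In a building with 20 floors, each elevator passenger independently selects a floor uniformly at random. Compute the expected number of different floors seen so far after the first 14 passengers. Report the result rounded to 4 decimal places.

For each floor, P(seen in 14 passengers) = 1 - (19/20)^14 = 0.51233.
By linearity of expectation, E[distinct seen] = 20·(1 - (19/20)^14) = 10.24650.

10.2465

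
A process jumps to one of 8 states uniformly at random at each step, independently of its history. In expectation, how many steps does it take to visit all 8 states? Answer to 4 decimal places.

After k distinct states have appeared, the next step gives a new one with probability (8-k)/8, so the expected wait for the (k+1)-th is 8/(8-k).
E[T] = 8/8 + 8/7 + 8/6 + ... + 8/2 + 8/1 = 8·H_{8}.
H_{8} = 2.71786, so E[T] = 21.74286.

21.7429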